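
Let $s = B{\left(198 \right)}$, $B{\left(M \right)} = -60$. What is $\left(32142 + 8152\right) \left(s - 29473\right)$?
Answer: $-1190002702$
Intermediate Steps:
$s = -60$
$\left(32142 + 8152\right) \left(s - 29473\right) = \left(32142 + 8152\right) \left(-60 - 29473\right) = 40294 \left(-29533\right) = -1190002702$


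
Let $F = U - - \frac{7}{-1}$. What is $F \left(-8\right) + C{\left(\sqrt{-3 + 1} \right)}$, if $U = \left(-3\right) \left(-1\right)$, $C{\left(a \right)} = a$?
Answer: $32 + i \sqrt{2} \approx 32.0 + 1.4142 i$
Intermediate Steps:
$U = 3$
$F = -4$ ($F = 3 - - \frac{7}{-1} = 3 - \left(-7\right) \left(-1\right) = 3 - 7 = -4$)
$F \left(-8\right) + C{\left(\sqrt{-3 + 1} \right)} = \left(-4\right) \left(-8\right) + \sqrt{-3 + 1} = 32 + \sqrt{-2} = 32 + i \sqrt{2}$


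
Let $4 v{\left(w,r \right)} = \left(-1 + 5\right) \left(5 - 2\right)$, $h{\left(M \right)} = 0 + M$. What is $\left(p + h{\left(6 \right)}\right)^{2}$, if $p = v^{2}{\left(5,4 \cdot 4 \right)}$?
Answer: $225$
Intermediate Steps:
$h{\left(M \right)} = M$
$v{\left(w,r \right)} = 3$ ($v{\left(w,r \right)} = \frac{\left(-1 + 5\right) \left(5 - 2\right)}{4} = \frac{4 \cdot 3}{4} = \frac{1}{4} \cdot 12 = 3$)
$p = 9$ ($p = 3^{2} = 9$)
$\left(p + h{\left(6 \right)}\right)^{2} = \left(9 + 6\right)^{2} = 15^{2} = 225$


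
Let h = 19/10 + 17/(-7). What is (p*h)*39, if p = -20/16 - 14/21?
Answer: 11063/280 ≈ 39.511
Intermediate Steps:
p = -23/12 (p = -20*1/16 - 14*1/21 = -5/4 - ⅔ = -23/12 ≈ -1.9167)
h = -37/70 (h = 19*(⅒) + 17*(-⅐) = 19/10 - 17/7 = -37/70 ≈ -0.52857)
(p*h)*39 = -23/12*(-37/70)*39 = (851/840)*39 = 11063/280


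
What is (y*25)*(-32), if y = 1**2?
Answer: -800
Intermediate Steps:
y = 1
(y*25)*(-32) = (1*25)*(-32) = 25*(-32) = -800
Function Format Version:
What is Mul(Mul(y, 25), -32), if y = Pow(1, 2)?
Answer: -800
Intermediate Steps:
y = 1
Mul(Mul(y, 25), -32) = Mul(Mul(1, 25), -32) = Mul(25, -32) = -800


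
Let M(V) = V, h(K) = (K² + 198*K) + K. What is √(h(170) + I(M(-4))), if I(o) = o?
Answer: √62726 ≈ 250.45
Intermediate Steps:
h(K) = K² + 199*K
√(h(170) + I(M(-4))) = √(170*(199 + 170) - 4) = √(170*369 - 4) = √(62730 - 4) = √62726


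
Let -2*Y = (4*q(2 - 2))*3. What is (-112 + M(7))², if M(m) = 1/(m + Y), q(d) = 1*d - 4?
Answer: 12047841/961 ≈ 12537.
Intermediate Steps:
q(d) = -4 + d (q(d) = d - 4 = -4 + d)
Y = 24 (Y = -4*(-4 + (2 - 2))*3/2 = -4*(-4 + 0)*3/2 = -4*(-4)*3/2 = -(-8)*3 = -½*(-48) = 24)
M(m) = 1/(24 + m) (M(m) = 1/(m + 24) = 1/(24 + m))
(-112 + M(7))² = (-112 + 1/(24 + 7))² = (-112 + 1/31)² = (-3471/31)² = 12047841/961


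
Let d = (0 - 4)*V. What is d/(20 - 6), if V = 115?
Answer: -230/7 ≈ -32.857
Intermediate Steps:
d = -460 (d = (0 - 4)*115 = -4*115 = -460)
d/(20 - 6) = -460/(20 - 6) = -460/14 = (1/14)*(-460) = -230/7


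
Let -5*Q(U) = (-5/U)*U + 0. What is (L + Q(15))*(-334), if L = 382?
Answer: -127922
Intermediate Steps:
Q(U) = 1 (Q(U) = -((-5/U)*U + 0)/5 = -(-5 + 0)/5 = -⅕*(-5) = 1)
(L + Q(15))*(-334) = (382 + 1)*(-334) = 383*(-334) = -127922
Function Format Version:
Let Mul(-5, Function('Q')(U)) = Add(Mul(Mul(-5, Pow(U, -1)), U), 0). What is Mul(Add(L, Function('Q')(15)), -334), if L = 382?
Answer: -127922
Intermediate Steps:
Function('Q')(U) = 1 (Function('Q')(U) = Mul(Rational(-1, 5), Add(Mul(Mul(-5, Pow(U, -1)), U), 0)) = Mul(Rational(-1, 5), Add(-5, 0)) = Mul(Rational(-1, 5), -5) = 1)
Mul(Add(L, Function('Q')(15)), -334) = Mul(Add(382, 1), -334) = Mul(383, -334) = -127922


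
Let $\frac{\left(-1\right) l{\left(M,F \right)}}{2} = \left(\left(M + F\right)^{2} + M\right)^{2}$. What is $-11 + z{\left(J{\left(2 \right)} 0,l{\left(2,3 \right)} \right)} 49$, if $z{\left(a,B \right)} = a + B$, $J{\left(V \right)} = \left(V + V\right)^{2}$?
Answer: $-71453$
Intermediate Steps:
$J{\left(V \right)} = 4 V^{2}$ ($J{\left(V \right)} = \left(2 V\right)^{2} = 4 V^{2}$)
$l{\left(M,F \right)} = - 2 \left(M + \left(F + M\right)^{2}\right)^{2}$ ($l{\left(M,F \right)} = - 2 \left(\left(M + F\right)^{2} + M\right)^{2} = - 2 \left(\left(F + M\right)^{2} + M\right)^{2} = - 2 \left(M + \left(F + M\right)^{2}\right)^{2}$)
$z{\left(a,B \right)} = B + a$
$-11 + z{\left(J{\left(2 \right)} 0,l{\left(2,3 \right)} \right)} 49 = -11 + \left(- 2 \left(2 + \left(3 + 2\right)^{2}\right)^{2} + 4 \cdot 2^{2} \cdot 0\right) 49 = -11 + \left(- 2 \left(2 + 5^{2}\right)^{2} + 4 \cdot 4 \cdot 0\right) 49 = -11 + \left(- 2 \left(2 + 25\right)^{2} + 16 \cdot 0\right) 49 = -11 + \left(- 2 \cdot 27^{2} + 0\right) 49 = -11 + \left(\left(-2\right) 729 + 0\right) 49 = -11 + \left(-1458 + 0\right) 49 = -11 - 71442 = -71453$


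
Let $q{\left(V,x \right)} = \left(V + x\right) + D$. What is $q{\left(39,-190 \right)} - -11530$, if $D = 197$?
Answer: $11576$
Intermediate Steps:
$q{\left(V,x \right)} = 197 + V + x$ ($q{\left(V,x \right)} = \left(V + x\right) + 197 = 197 + V + x$)
$q{\left(39,-190 \right)} - -11530 = \left(197 + 39 - 190\right) - -11530 = 46 + 11530 = 11576$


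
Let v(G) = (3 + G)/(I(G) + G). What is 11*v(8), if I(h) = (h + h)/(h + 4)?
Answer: 363/28 ≈ 12.964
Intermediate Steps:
I(h) = 2*h/(4 + h) (I(h) = (2*h)/(4 + h) = 2*h/(4 + h))
v(G) = (3 + G)/(G + 2*G/(4 + G)) (v(G) = (3 + G)/(2*G/(4 + G) + G) = (3 + G)/(G + 2*G/(4 + G)))
11*v(8) = 11*((3 + 8)*(4 + 8)/(8*(6 + 8))) = 11*((⅛)*11*12/14) = 11*((⅛)*(1/14)*11*12) = 11*(33/28) = 363/28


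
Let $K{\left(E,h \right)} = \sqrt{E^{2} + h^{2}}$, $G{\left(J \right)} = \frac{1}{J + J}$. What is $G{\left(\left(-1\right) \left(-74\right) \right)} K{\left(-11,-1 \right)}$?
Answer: $\frac{\sqrt{122}}{148} \approx 0.074631$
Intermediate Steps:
$G{\left(J \right)} = \frac{1}{2 J}$
$G{\left(\left(-1\right) \left(-74\right) \right)} K{\left(-11,-1 \right)} = \frac{1}{2 \left(\left(-1\right) \left(-74\right)\right)} \sqrt{\left(-11\right)^{2} + \left(-1\right)^{2}} = \frac{1}{2 \cdot 74} \sqrt{121 + 1} = \frac{1}{2} \cdot \frac{1}{74} \sqrt{122} = \frac{\sqrt{122}}{148}$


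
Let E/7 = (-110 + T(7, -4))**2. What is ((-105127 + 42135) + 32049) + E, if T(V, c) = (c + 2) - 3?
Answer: 61632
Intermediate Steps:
T(V, c) = -1 + c (T(V, c) = (2 + c) - 3 = -1 + c)
E = 92575 (E = 7*(-110 + (-1 - 4))**2 = 7*(-110 - 5)**2 = 7*(-115)**2 = 7*13225 = 92575)
((-105127 + 42135) + 32049) + E = ((-105127 + 42135) + 32049) + 92575 = (-62992 + 32049) + 92575 = -30943 + 92575 = 61632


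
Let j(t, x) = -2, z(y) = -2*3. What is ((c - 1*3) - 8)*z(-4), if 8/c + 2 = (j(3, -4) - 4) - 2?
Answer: 354/5 ≈ 70.800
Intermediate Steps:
z(y) = -6
c = -⅘ (c = 8/(-2 + ((-2 - 4) - 2)) = 8/(-2 + (-6 - 2)) = 8/(-2 - 8) = 8/(-10) = 8*(-⅒) = -⅘ ≈ -0.80000)
((c - 1*3) - 8)*z(-4) = ((-⅘ - 1*3) - 8)*(-6) = ((-⅘ - 3) - 8)*(-6) = (-19/5 - 8)*(-6) = -59/5*(-6) = 354/5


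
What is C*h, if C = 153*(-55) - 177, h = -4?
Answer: 34368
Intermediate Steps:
C = -8592 (C = -8415 - 177 = -8592)
C*h = -8592*(-4) = 34368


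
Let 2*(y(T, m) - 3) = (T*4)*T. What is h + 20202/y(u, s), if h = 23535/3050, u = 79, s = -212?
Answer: 14218023/1523170 ≈ 9.3345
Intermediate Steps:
y(T, m) = 3 + 2*T² (y(T, m) = 3 + ((T*4)*T)/2 = 3 + ((4*T)*T)/2 = 3 + (4*T²)/2 = 3 + 2*T²)
h = 4707/610 (h = 23535*(1/3050) = 4707/610 ≈ 7.7164)
h + 20202/y(u, s) = 4707/610 + 20202/(3 + 2*79²) = 4707/610 + 20202/(3 + 2*6241) = 4707/610 + 20202/(3 + 12482) = 4707/610 + 20202/12485 = 14218023/1523170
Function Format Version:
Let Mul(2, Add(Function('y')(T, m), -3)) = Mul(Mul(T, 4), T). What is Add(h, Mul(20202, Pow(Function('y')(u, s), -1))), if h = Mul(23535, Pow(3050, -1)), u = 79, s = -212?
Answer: Rational(14218023, 1523170) ≈ 9.3345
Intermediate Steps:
Function('y')(T, m) = Add(3, Mul(2, Pow(T, 2))) (Function('y')(T, m) = Add(3, Mul(Rational(1, 2), Mul(Mul(T, 4), T))) = Add(3, Mul(Rational(1, 2), Mul(Mul(4, T), T))) = Add(3, Mul(Rational(1, 2), Mul(4, Pow(T, 2)))) = Add(3, Mul(2, Pow(T, 2))))
h = Rational(4707, 610) (h = Mul(23535, Rational(1, 3050)) = Rational(4707, 610) ≈ 7.7164)
Add(h, Mul(20202, Pow(Function('y')(u, s), -1))) = Add(Rational(4707, 610), Mul(20202, Pow(Add(3, Mul(2, Pow(79, 2))), -1))) = Add(Rational(4707, 610), Mul(20202, Pow(Add(3, Mul(2, 6241)), -1))) = Add(Rational(4707, 610), Mul(20202, Pow(Add(3, 12482), -1))) = Add(Rational(4707, 610), Mul(20202, Pow(12485, -1))) = Add(Rational(4707, 610), Mul(20202, Rational(1, 12485))) = Add(Rational(4707, 610), Rational(20202, 12485)) = Rational(14218023, 1523170)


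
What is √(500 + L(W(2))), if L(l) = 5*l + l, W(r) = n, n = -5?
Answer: √470 ≈ 21.679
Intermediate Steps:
W(r) = -5
L(l) = 6*l
√(500 + L(W(2))) = √(500 + 6*(-5)) = √(500 - 30) = √470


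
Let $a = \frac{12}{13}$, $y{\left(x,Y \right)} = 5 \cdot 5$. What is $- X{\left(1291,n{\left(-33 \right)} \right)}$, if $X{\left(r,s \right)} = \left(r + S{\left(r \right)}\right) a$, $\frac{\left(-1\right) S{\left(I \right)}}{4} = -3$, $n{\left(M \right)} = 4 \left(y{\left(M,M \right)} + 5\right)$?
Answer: $- \frac{15636}{13} \approx -1202.8$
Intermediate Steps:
$y{\left(x,Y \right)} = 25$
$n{\left(M \right)} = 120$ ($n{\left(M \right)} = 4 \left(25 + 5\right) = 4 \cdot 30 = 120$)
$S{\left(I \right)} = 12$ ($S{\left(I \right)} = \left(-4\right) \left(-3\right) = 12$)
$a = \frac{12}{13}$ ($a = 12 \cdot \frac{1}{13} = \frac{12}{13} \approx 0.92308$)
$X{\left(r,s \right)} = \frac{144}{13} + \frac{12 r}{13}$ ($X{\left(r,s \right)} = \left(r + 12\right) \frac{12}{13} = \left(12 + r\right) \frac{12}{13} = \frac{144}{13} + \frac{12 r}{13}$)
$- X{\left(1291,n{\left(-33 \right)} \right)} = - (\frac{144}{13} + \frac{12}{13} \cdot 1291) = - (\frac{144}{13} + \frac{15492}{13}) = \left(-1\right) \frac{15636}{13} = - \frac{15636}{13}$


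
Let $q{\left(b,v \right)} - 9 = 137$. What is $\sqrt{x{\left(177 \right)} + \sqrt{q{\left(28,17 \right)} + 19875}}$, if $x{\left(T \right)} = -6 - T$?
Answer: $\sqrt{-183 + \sqrt{20021}} \approx 6.4424 i$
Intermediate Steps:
$q{\left(b,v \right)} = 146$ ($q{\left(b,v \right)} = 9 + 137 = 146$)
$\sqrt{x{\left(177 \right)} + \sqrt{q{\left(28,17 \right)} + 19875}} = \sqrt{\left(-6 - 177\right) + \sqrt{146 + 19875}} = \sqrt{\left(-6 - 177\right) + \sqrt{20021}} = \sqrt{-183 + \sqrt{20021}}$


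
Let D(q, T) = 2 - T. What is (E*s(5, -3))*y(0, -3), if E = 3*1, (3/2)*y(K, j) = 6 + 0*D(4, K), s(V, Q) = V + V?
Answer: 120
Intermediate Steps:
s(V, Q) = 2*V
y(K, j) = 4 (y(K, j) = 2*(6 + 0*(2 - K))/3 = 2*(6 + 0)/3 = (2/3)*6 = 4)
E = 3
(E*s(5, -3))*y(0, -3) = (3*(2*5))*4 = (3*10)*4 = 30*4 = 120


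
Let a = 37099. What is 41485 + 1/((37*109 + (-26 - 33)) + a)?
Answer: 1703913406/41073 ≈ 41485.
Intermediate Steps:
41485 + 1/((37*109 + (-26 - 33)) + a) = 41485 + 1/((37*109 + (-26 - 33)) + 37099) = 41485 + 1/((4033 - 59) + 37099) = 41485 + 1/(3974 + 37099) = 41485 + 1/41073 = 1703913406/41073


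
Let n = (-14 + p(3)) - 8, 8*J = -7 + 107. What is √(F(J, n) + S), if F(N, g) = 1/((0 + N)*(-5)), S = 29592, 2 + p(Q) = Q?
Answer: √18494990/25 ≈ 172.02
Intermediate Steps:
p(Q) = -2 + Q
J = 25/2 (J = (-7 + 107)/8 = (⅛)*100 = 25/2 ≈ 12.500)
n = -21 (n = (-14 + (-2 + 3)) - 8 = (-14 + 1) - 8 = -13 - 8 = -21)
F(N, g) = -1/(5*N) (F(N, g) = 1/(N*(-5)) = 1/(-5*N) = -1/(5*N))
√(F(J, n) + S) = √(-1/(5*25/2) + 29592) = √(-⅕*2/25 + 29592) = √(-2/125 + 29592) = √(3698998/125) = √18494990/25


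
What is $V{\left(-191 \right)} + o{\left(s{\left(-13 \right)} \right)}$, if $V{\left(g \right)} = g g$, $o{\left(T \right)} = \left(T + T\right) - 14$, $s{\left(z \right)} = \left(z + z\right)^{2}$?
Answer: $37819$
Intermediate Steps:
$s{\left(z \right)} = 4 z^{2}$ ($s{\left(z \right)} = \left(2 z\right)^{2} = 4 z^{2}$)
$o{\left(T \right)} = -14 + 2 T$ ($o{\left(T \right)} = 2 T - 14 = -14 + 2 T$)
$V{\left(g \right)} = g^{2}$
$V{\left(-191 \right)} + o{\left(s{\left(-13 \right)} \right)} = \left(-191\right)^{2} - \left(14 - 2 \cdot 4 \left(-13\right)^{2}\right) = 36481 - \left(14 - 2 \cdot 4 \cdot 169\right) = 36481 + \left(-14 + 2 \cdot 676\right) = 36481 + \left(-14 + 1352\right) = 36481 + 1338 = 37819$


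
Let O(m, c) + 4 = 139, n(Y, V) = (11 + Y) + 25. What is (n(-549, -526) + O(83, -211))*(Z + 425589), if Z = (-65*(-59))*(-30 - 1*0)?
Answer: -117383742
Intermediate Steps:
n(Y, V) = 36 + Y
O(m, c) = 135 (O(m, c) = -4 + 139 = 135)
Z = -115050 (Z = 3835*(-30 + 0) = 3835*(-30) = -115050)
(n(-549, -526) + O(83, -211))*(Z + 425589) = ((36 - 549) + 135)*(-115050 + 425589) = (-513 + 135)*310539 = -378*310539 = -117383742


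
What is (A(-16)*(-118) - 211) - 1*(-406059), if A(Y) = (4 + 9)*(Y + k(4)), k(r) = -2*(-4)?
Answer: 418120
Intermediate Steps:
k(r) = 8
A(Y) = 104 + 13*Y (A(Y) = (4 + 9)*(Y + 8) = 13*(8 + Y) = 104 + 13*Y)
(A(-16)*(-118) - 211) - 1*(-406059) = ((104 + 13*(-16))*(-118) - 211) - 1*(-406059) = ((104 - 208)*(-118) - 211) + 406059 = (-104*(-118) - 211) + 406059 = (12272 - 211) + 406059 = 12061 + 406059 = 418120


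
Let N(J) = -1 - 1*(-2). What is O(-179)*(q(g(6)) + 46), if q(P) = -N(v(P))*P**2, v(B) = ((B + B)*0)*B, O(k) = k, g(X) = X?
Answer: -1790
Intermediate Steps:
v(B) = 0 (v(B) = ((2*B)*0)*B = 0*B = 0)
N(J) = 1 (N(J) = -1 + 2 = 1)
q(P) = -P**2
O(-179)*(q(g(6)) + 46) = -179*(-1*6**2 + 46) = -179*(-1*36 + 46) = -179*(-36 + 46) = -179*10 = -1790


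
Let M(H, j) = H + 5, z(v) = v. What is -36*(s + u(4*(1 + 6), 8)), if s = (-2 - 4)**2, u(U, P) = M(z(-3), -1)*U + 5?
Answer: -3492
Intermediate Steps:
M(H, j) = 5 + H
u(U, P) = 5 + 2*U (u(U, P) = (5 - 3)*U + 5 = 2*U + 5 = 5 + 2*U)
s = 36 (s = (-6)**2 = 36)
-36*(s + u(4*(1 + 6), 8)) = -36*(36 + (5 + 2*(4*(1 + 6)))) = -36*(36 + (5 + 2*(4*7))) = -36*(36 + (5 + 2*28)) = -36*(36 + (5 + 56)) = -36*(36 + 61) = -36*97 = -3492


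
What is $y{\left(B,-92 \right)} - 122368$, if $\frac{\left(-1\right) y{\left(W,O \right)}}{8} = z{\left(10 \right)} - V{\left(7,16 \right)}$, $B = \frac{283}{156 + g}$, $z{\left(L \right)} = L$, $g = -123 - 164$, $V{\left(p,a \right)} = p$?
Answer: $-122392$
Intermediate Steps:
$g = -287$ ($g = -123 - 164 = -287$)
$B = - \frac{283}{131}$ ($B = \frac{283}{156 - 287} = \frac{283}{-131} = 283 \left(- \frac{1}{131}\right) = - \frac{283}{131} \approx -2.1603$)
$y{\left(W,O \right)} = -24$ ($y{\left(W,O \right)} = - 8 \left(10 - 7\right) = \left(-8\right) 3 = -24$)
$y{\left(B,-92 \right)} - 122368 = -24 - 122368 = -122392$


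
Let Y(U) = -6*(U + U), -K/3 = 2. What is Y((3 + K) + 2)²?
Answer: 144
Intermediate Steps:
K = -6 (K = -3*2 = -6)
Y(U) = -12*U
Y((3 + K) + 2)² = (-12*((3 - 6) + 2))² = (-12*(-3 + 2))² = (-12*(-1))² = 12² = 144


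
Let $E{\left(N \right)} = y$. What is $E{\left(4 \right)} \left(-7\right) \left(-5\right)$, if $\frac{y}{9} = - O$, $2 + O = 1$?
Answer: $315$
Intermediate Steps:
$O = -1$ ($O = -2 + 1 = -1$)
$y = 9$ ($y = 9 \left(\left(-1\right) \left(-1\right)\right) = 9 \cdot 1 = 9$)
$E{\left(N \right)} = 9$
$E{\left(4 \right)} \left(-7\right) \left(-5\right) = 9 \left(-7\right) \left(-5\right) = \left(-63\right) \left(-5\right) = 315$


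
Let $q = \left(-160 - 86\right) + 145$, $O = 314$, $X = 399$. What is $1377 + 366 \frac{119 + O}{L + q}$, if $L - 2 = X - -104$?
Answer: $\frac{357393}{202} \approx 1769.3$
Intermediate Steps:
$L = 505$ ($L = 2 + \left(399 - -104\right) = 2 + \left(399 + 104\right) = 2 + 503 = 505$)
$q = -101$ ($q = -246 + 145 = -101$)
$1377 + 366 \frac{119 + O}{L + q} = 1377 + 366 \frac{119 + 314}{505 - 101} = 1377 + 366 \cdot \frac{433}{404} = 1377 + \frac{79239}{202} = \frac{357393}{202}$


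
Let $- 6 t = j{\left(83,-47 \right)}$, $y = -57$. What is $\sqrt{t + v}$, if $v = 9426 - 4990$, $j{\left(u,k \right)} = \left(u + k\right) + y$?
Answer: $\frac{\sqrt{17758}}{2} \approx 66.63$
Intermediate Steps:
$j{\left(u,k \right)} = -57 + k + u$ ($j{\left(u,k \right)} = \left(u + k\right) - 57 = \left(k + u\right) - 57 = -57 + k + u$)
$t = \frac{7}{2}$ ($t = - \frac{-57 - 47 + 83}{6} = \left(- \frac{1}{6}\right) \left(-21\right) = \frac{7}{2} \approx 3.5$)
$v = 4436$
$\sqrt{t + v} = \sqrt{\frac{7}{2} + 4436} = \sqrt{\frac{8879}{2}} = \frac{\sqrt{17758}}{2}$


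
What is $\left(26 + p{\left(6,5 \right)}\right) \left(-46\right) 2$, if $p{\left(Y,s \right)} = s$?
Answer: $-2852$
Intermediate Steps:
$\left(26 + p{\left(6,5 \right)}\right) \left(-46\right) 2 = \left(26 + 5\right) \left(-46\right) 2 = 31 \left(-46\right) 2 = \left(-1426\right) 2 = -2852$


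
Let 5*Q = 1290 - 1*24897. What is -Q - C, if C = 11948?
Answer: -36133/5 ≈ -7226.6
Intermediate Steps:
Q = -23607/5 (Q = (1290 - 1*24897)/5 = (1290 - 24897)/5 = (⅕)*(-23607) = -23607/5 ≈ -4721.4)
-Q - C = -1*(-23607/5) - 1*11948 = 23607/5 - 11948 = -36133/5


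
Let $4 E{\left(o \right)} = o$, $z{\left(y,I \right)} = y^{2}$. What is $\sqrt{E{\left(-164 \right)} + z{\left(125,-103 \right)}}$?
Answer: $4 \sqrt{974} \approx 124.84$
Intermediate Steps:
$E{\left(o \right)} = \frac{o}{4}$
$\sqrt{E{\left(-164 \right)} + z{\left(125,-103 \right)}} = \sqrt{\frac{1}{4} \left(-164\right) + 125^{2}} = \sqrt{-41 + 15625} = \sqrt{15584} = 4 \sqrt{974}$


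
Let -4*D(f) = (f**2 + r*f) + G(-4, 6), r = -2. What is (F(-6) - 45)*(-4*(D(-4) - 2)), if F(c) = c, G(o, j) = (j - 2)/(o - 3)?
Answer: -11220/7 ≈ -1602.9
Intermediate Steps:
G(o, j) = (-2 + j)/(-3 + o)
D(f) = 1/7 + f/2 - f**2/4 (D(f) = -((f**2 - 2*f) + (-2 + 6)/(-3 - 4))/4 = -((f**2 - 2*f) + 4/(-7))/4 = -((f**2 - 2*f) - 1/7*4)/4 = -((f**2 - 2*f) - 4/7)/4 = -(-4/7 + f**2 - 2*f)/4 = 1/7 + f/2 - f**2/4)
(F(-6) - 45)*(-4*(D(-4) - 2)) = (-6 - 45)*(-4*((1/7 + (1/2)*(-4) - 1/4*(-4)**2) - 2)) = -(-204)*((1/7 - 2 - 1/4*16) - 2) = -(-204)*((1/7 - 2 - 4) - 2) = -(-204)*(-41/7 - 2) = -(-204)*(-55)/7 = -51*220/7 = -11220/7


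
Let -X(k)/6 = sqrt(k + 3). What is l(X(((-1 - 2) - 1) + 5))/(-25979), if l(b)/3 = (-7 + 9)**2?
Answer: -12/25979 ≈ -0.00046191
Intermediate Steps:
X(k) = -6*sqrt(3 + k) (X(k) = -6*sqrt(k + 3) = -6*sqrt(3 + k))
l(b) = 12 (l(b) = 3*(-7 + 9)**2 = 3*2**2 = 3*4 = 12)
l(X(((-1 - 2) - 1) + 5))/(-25979) = 12/(-25979) = 12*(-1/25979) = -12/25979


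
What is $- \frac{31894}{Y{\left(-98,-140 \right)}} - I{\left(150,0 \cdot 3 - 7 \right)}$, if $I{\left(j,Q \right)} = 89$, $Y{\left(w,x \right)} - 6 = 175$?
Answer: $- \frac{48003}{181} \approx -265.21$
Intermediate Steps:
$Y{\left(w,x \right)} = 181$ ($Y{\left(w,x \right)} = 6 + 175 = 181$)
$- \frac{31894}{Y{\left(-98,-140 \right)}} - I{\left(150,0 \cdot 3 - 7 \right)} = - \frac{31894}{181} - 89 = - \frac{48003}{181}$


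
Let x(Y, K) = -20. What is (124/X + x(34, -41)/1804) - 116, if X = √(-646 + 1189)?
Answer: -52321/451 + 124*√543/543 ≈ -110.69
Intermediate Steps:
X = √543 ≈ 23.302
(124/X + x(34, -41)/1804) - 116 = (124/(√543) - 20/1804) - 116 = (124*(√543/543) - 20*1/1804) - 116 = (124*√543/543 - 5/451) - 116 = (-5/451 + 124*√543/543) - 116 = -52321/451 + 124*√543/543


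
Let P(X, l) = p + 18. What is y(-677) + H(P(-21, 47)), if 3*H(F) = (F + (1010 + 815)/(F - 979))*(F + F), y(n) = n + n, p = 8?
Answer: -892510/953 ≈ -936.53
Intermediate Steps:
P(X, l) = 26 (P(X, l) = 8 + 18 = 26)
y(n) = 2*n
H(F) = 2*F*(F + 1825/(-979 + F))/3 (H(F) = ((F + (1010 + 815)/(F - 979))*(F + F))/3 = ((F + 1825/(-979 + F))*(2*F))/3 = (2*F*(F + 1825/(-979 + F)))/3 = 2*F*(F + 1825/(-979 + F))/3)
y(-677) + H(P(-21, 47)) = 2*(-677) + (⅔)*26*(1825 + 26² - 979*26)/(-979 + 26) = -1354 + (⅔)*26*(1825 + 676 - 25454)/(-953) = -1354 + (⅔)*26*(-1/953)*(-22953) = -1354 + 397852/953 = -892510/953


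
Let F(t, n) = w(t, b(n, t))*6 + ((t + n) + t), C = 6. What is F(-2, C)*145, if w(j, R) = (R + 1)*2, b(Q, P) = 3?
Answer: 7250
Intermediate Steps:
w(j, R) = 2 + 2*R (w(j, R) = (1 + R)*2 = 2 + 2*R)
F(t, n) = 48 + n + 2*t (F(t, n) = (2 + 2*3)*6 + ((t + n) + t) = (2 + 6)*6 + ((n + t) + t) = 8*6 + (n + 2*t) = 48 + (n + 2*t) = 48 + n + 2*t)
F(-2, C)*145 = (48 + 6 + 2*(-2))*145 = (48 + 6 - 4)*145 = 50*145 = 7250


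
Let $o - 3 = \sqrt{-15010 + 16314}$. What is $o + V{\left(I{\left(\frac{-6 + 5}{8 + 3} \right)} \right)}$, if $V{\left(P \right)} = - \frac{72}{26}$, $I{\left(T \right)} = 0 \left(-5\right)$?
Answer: $\frac{3}{13} + 2 \sqrt{326} \approx 36.342$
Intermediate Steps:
$I{\left(T \right)} = 0$
$V{\left(P \right)} = - \frac{36}{13}$ ($V{\left(P \right)} = \left(-72\right) \frac{1}{26} = - \frac{36}{13}$)
$o = 3 + 2 \sqrt{326}$ ($o = 3 + \sqrt{-15010 + 16314} = 3 + \sqrt{1304} = 3 + 2 \sqrt{326} \approx 39.111$)
$o + V{\left(I{\left(\frac{-6 + 5}{8 + 3} \right)} \right)} = \left(3 + 2 \sqrt{326}\right) - \frac{36}{13} = \frac{3}{13} + 2 \sqrt{326}$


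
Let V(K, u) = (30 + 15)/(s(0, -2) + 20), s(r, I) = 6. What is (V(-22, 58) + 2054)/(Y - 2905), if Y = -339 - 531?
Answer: -53449/98150 ≈ -0.54456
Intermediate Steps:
Y = -870
V(K, u) = 45/26 (V(K, u) = (30 + 15)/(6 + 20) = 45/26)
(V(-22, 58) + 2054)/(Y - 2905) = (45/26 + 2054)/(-870 - 2905) = (53449/26)/(-3775) = (53449/26)*(-1/3775) = -53449/98150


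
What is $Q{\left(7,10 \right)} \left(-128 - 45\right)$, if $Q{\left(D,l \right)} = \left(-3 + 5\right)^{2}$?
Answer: $-692$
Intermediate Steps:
$Q{\left(D,l \right)} = 4$ ($Q{\left(D,l \right)} = 2^{2} = 4$)
$Q{\left(7,10 \right)} \left(-128 - 45\right) = 4 \left(-128 - 45\right) = 4 \left(-173\right) = -692$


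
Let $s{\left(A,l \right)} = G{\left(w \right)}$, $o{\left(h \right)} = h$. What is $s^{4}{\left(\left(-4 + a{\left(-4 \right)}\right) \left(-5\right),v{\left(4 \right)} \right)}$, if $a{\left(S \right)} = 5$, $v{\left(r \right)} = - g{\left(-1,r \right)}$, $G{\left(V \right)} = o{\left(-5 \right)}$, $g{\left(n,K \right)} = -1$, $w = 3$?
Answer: $625$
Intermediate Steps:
$G{\left(V \right)} = -5$
$v{\left(r \right)} = 1$ ($v{\left(r \right)} = \left(-1\right) \left(-1\right) = 1$)
$s{\left(A,l \right)} = -5$
$s^{4}{\left(\left(-4 + a{\left(-4 \right)}\right) \left(-5\right),v{\left(4 \right)} \right)} = \left(-5\right)^{4} = 625$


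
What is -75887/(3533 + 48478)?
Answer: -75887/52011 ≈ -1.4591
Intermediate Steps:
-75887/(3533 + 48478) = -75887/52011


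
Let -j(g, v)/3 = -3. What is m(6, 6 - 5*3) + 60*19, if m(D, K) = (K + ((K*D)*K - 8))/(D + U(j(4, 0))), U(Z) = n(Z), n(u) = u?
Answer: 17569/15 ≈ 1171.3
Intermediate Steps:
j(g, v) = 9 (j(g, v) = -3*(-3) = 9)
U(Z) = Z
m(D, K) = (-8 + K + D*K²)/(9 + D) (m(D, K) = (K + ((K*D)*K - 8))/(D + 9) = (K + ((D*K)*K - 8))/(9 + D) = (K + (D*K² - 8))/(9 + D) = (K + (-8 + D*K²))/(9 + D) = (-8 + K + D*K²)/(9 + D))
m(6, 6 - 5*3) + 60*19 = (-8 + (6 - 5*3) + 6*(6 - 5*3)²)/(9 + 6) + 60*19 = (-8 + (6 - 15) + 6*(6 - 15)²)/15 + 1140 = (-8 - 9 + 6*(-9)²)/15 + 1140 = (-8 - 9 + 6*81)/15 + 1140 = (-8 - 9 + 486)/15 + 1140 = (1/15)*469 + 1140 = 469/15 + 1140 = 17569/15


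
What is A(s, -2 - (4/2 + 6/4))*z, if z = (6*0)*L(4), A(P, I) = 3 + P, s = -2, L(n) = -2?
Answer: 0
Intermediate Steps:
z = 0 (z = (6*0)*(-2) = 0*(-2) = 0)
A(s, -2 - (4/2 + 6/4))*z = (3 - 2)*0 = 1*0 = 0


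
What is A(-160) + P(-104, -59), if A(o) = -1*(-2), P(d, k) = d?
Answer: -102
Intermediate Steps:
A(o) = 2
A(-160) + P(-104, -59) = 2 - 104 = -102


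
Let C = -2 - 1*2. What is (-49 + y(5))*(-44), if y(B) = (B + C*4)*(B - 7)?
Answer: 1188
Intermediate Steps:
C = -4 (C = -2 - 2 = -4)
y(B) = (-16 + B)*(-7 + B) (y(B) = (B - 4*4)*(B - 7) = (B - 16)*(-7 + B) = (-16 + B)*(-7 + B))
(-49 + y(5))*(-44) = (-49 + (112 + 5**2 - 23*5))*(-44) = (-49 + (112 + 25 - 115))*(-44) = (-49 + 22)*(-44) = -27*(-44) = 1188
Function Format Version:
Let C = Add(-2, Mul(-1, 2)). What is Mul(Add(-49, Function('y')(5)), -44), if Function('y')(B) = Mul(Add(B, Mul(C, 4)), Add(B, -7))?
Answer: 1188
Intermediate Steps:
C = -4 (C = Add(-2, -2) = -4)
Function('y')(B) = Mul(Add(-16, B), Add(-7, B)) (Function('y')(B) = Mul(Add(B, Mul(-4, 4)), Add(B, -7)) = Mul(Add(B, -16), Add(-7, B)) = Mul(Add(-16, B), Add(-7, B)))
Mul(Add(-49, Function('y')(5)), -44) = Mul(Add(-49, Add(112, Pow(5, 2), Mul(-23, 5))), -44) = Mul(Add(-49, Add(112, 25, -115)), -44) = Mul(Add(-49, 22), -44) = Mul(-27, -44) = 1188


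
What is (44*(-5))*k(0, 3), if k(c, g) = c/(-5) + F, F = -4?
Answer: 880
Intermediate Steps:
k(c, g) = -4 - c/5 (k(c, g) = c/(-5) - 4 = c*(-⅕) - 4 = -c/5 - 4 = -4 - c/5)
(44*(-5))*k(0, 3) = (44*(-5))*(-4 - ⅕*0) = -220*(-4 + 0) = -220*(-4) = 880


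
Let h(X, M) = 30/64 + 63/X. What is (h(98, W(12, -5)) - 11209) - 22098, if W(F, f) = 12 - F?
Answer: -7460519/224 ≈ -33306.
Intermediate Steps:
h(X, M) = 15/32 + 63/X (h(X, M) = 30*(1/64) + 63/X = 15/32 + 63/X)
(h(98, W(12, -5)) - 11209) - 22098 = ((15/32 + 63/98) - 11209) - 22098 = ((15/32 + 63*(1/98)) - 11209) - 22098 = ((15/32 + 9/14) - 11209) - 22098 = (249/224 - 11209) - 22098 = -2510567/224 - 22098 = -7460519/224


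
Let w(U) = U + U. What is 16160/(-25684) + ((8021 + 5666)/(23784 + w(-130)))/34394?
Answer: -3268613318013/5195131291976 ≈ -0.62917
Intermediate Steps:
w(U) = 2*U
16160/(-25684) + ((8021 + 5666)/(23784 + w(-130)))/34394 = 16160/(-25684) + ((8021 + 5666)/(23784 + 2*(-130)))/34394 = 16160*(-1/25684) + (13687/(23784 - 260))*(1/34394) = -4040/6421 + (13687/23524)*(1/34394) = -4040/6421 + 13687/809084456 = -3268613318013/5195131291976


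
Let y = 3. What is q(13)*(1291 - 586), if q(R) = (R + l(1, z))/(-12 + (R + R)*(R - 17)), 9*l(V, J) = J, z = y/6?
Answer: -55225/696 ≈ -79.346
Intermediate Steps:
z = 1/2 (z = 3/6 = 3*(1/6) = 1/2 ≈ 0.50000)
l(V, J) = J/9
q(R) = (1/18 + R)/(-12 + 2*R*(-17 + R)) (q(R) = (R + (1/9)*(1/2))/(-12 + (R + R)*(R - 17)) = (R + 1/18)/(-12 + (2*R)*(-17 + R)) = (1/18 + R)/(-12 + 2*R*(-17 + R)))
q(13)*(1291 - 586) = ((1 + 18*13)/(36*(-6 + 13**2 - 17*13)))*(1291 - 586) = ((1 + 234)/(36*(-6 + 169 - 221)))*705 = ((1/36)*235/(-58))*705 = ((1/36)*(-1/58)*235)*705 = -235/2088*705 = -55225/696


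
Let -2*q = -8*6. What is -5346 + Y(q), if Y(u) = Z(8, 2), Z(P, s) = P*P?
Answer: -5282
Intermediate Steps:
Z(P, s) = P**2
q = 24 (q = -(-4)*6 = -1/2*(-48) = 24)
Y(u) = 64 (Y(u) = 8**2 = 64)
-5346 + Y(q) = -5346 + 64 = -5282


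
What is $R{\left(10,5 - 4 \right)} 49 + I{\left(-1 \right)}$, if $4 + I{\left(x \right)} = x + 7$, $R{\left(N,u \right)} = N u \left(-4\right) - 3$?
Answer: $-2105$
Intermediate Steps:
$R{\left(N,u \right)} = -3 - 4 N u$ ($R{\left(N,u \right)} = - 4 N u - 3 = -3 - 4 N u$)
$I{\left(x \right)} = 3 + x$ ($I{\left(x \right)} = -4 + \left(x + 7\right) = -4 + \left(7 + x\right) = 3 + x$)
$R{\left(10,5 - 4 \right)} 49 + I{\left(-1 \right)} = \left(-3 - 40 \left(5 - 4\right)\right) 49 + \left(3 - 1\right) = \left(-3 - 40 \left(5 - 4\right)\right) 49 + 2 = \left(-3 - 40 \cdot 1\right) 49 + 2 = \left(-3 - 40\right) 49 + 2 = \left(-43\right) 49 + 2 = -2107 + 2 = -2105$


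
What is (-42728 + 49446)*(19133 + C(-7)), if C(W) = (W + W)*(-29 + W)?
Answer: 131921366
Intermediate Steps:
C(W) = 2*W*(-29 + W) (C(W) = (2*W)*(-29 + W) = 2*W*(-29 + W))
(-42728 + 49446)*(19133 + C(-7)) = (-42728 + 49446)*(19133 + 2*(-7)*(-29 - 7)) = 6718*(19133 + 2*(-7)*(-36)) = 6718*(19133 + 504) = 6718*19637 = 131921366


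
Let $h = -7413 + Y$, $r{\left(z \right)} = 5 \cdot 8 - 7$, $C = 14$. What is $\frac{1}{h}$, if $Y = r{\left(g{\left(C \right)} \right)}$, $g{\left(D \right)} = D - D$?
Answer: $- \frac{1}{7380} \approx -0.0001355$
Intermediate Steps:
$g{\left(D \right)} = 0$
$r{\left(z \right)} = 33$ ($r{\left(z \right)} = 40 - 7 = 33$)
$Y = 33$
$h = -7380$ ($h = -7413 + 33 = -7380$)
$\frac{1}{h} = \frac{1}{-7380} = - \frac{1}{7380}$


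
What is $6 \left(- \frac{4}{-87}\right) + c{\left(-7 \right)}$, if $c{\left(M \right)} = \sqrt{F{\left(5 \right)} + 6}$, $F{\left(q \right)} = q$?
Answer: $\frac{8}{29} + \sqrt{11} \approx 3.5925$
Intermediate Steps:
$c{\left(M \right)} = \sqrt{11}$ ($c{\left(M \right)} = \sqrt{5 + 6} = \sqrt{11}$)
$6 \left(- \frac{4}{-87}\right) + c{\left(-7 \right)} = 6 \left(- \frac{4}{-87}\right) + \sqrt{11} = 6 \left(\left(-4\right) \left(- \frac{1}{87}\right)\right) + \sqrt{11} = 6 \cdot \frac{4}{87} + \sqrt{11} = \frac{8}{29} + \sqrt{11}$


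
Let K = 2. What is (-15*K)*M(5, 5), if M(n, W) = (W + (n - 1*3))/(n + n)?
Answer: -21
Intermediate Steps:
M(n, W) = (-3 + W + n)/(2*n) (M(n, W) = (W + (n - 3))/((2*n)) = (W + (-3 + n))*(1/(2*n)) = (-3 + W + n)*(1/(2*n)) = (-3 + W + n)/(2*n))
(-15*K)*M(5, 5) = (-15*2)*((1/2)*(-3 + 5 + 5)/5) = -15*7/5 = -30*7/10 = -21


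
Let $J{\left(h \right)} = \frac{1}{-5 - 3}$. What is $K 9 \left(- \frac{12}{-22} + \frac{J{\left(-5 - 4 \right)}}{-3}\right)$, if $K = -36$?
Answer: $- \frac{4185}{22} \approx -190.23$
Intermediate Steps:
$J{\left(h \right)} = - \frac{1}{8}$ ($J{\left(h \right)} = \frac{1}{-8} = - \frac{1}{8}$)
$K 9 \left(- \frac{12}{-22} + \frac{J{\left(-5 - 4 \right)}}{-3}\right) = \left(-36\right) 9 \left(- \frac{12}{-22} - \frac{1}{8 \left(-3\right)}\right) = - 324 \left(\left(-12\right) \left(- \frac{1}{22}\right) - - \frac{1}{24}\right) = - 324 \left(\frac{6}{11} + \frac{1}{24}\right) = \left(-324\right) \frac{155}{264} = - \frac{4185}{22}$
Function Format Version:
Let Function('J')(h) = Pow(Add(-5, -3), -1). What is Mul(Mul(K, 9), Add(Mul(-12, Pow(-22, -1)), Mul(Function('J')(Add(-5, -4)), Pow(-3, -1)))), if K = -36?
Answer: Rational(-4185, 22) ≈ -190.23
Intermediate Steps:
Function('J')(h) = Rational(-1, 8) (Function('J')(h) = Pow(-8, -1) = Rational(-1, 8))
Mul(Mul(K, 9), Add(Mul(-12, Pow(-22, -1)), Mul(Function('J')(Add(-5, -4)), Pow(-3, -1)))) = Mul(Mul(-36, 9), Add(Mul(-12, Pow(-22, -1)), Mul(Rational(-1, 8), Pow(-3, -1)))) = Mul(-324, Add(Mul(-12, Rational(-1, 22)), Mul(Rational(-1, 8), Rational(-1, 3)))) = Mul(-324, Add(Rational(6, 11), Rational(1, 24))) = Mul(-324, Rational(155, 264)) = Rational(-4185, 22)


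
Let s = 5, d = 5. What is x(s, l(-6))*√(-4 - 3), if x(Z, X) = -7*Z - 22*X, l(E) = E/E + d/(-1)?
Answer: 53*I*√7 ≈ 140.22*I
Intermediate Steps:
l(E) = -4 (l(E) = E/E + 5/(-1) = 1 + 5*(-1) = 1 - 5 = -4)
x(Z, X) = -22*X - 7*Z
x(s, l(-6))*√(-4 - 3) = (-22*(-4) - 7*5)*√(-4 - 3) = (88 - 35)*√(-7) = 53*(I*√7) = 53*I*√7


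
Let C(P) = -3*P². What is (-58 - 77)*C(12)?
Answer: 58320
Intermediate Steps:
(-58 - 77)*C(12) = (-58 - 77)*(-3*12²) = -(-405)*144 = -135*(-432) = 58320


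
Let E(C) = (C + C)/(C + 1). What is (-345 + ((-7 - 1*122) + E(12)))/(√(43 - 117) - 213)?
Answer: 1307394/590759 + 6138*I*√74/590759 ≈ 2.2131 + 0.089378*I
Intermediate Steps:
E(C) = 2*C/(1 + C) (E(C) = (2*C)/(1 + C) = 2*C/(1 + C))
(-345 + ((-7 - 1*122) + E(12)))/(√(43 - 117) - 213) = (-345 + ((-7 - 1*122) + 2*12/(1 + 12)))/(√(43 - 117) - 213) = (-345 + ((-7 - 122) + 2*12/13))/(√(-74) - 213) = (-345 + (-129 + 2*12*(1/13)))/(I*√74 - 213) = (-345 + (-129 + 24/13))/(-213 + I*√74) = (-345 - 1653/13)/(-213 + I*√74) = -6138/(13*(-213 + I*√74))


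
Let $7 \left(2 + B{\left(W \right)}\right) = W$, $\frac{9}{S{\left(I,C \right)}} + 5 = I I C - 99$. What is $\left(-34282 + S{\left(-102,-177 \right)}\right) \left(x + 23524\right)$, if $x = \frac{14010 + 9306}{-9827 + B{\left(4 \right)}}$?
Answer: $- \frac{8513978285280059596}{10558421999} \approx -8.0637 \cdot 10^{8}$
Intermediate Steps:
$S{\left(I,C \right)} = \frac{9}{-104 + C I^{2}}$ ($S{\left(I,C \right)} = \frac{9}{-5 + \left(I I C - 99\right)} = \frac{9}{-5 + \left(I^{2} C - 99\right)} = \frac{9}{-5 + \left(C I^{2} - 99\right)} = \frac{9}{-5 + \left(-99 + C I^{2}\right)} = \frac{9}{-104 + C I^{2}}$)
$B{\left(W \right)} = -2 + \frac{W}{7}$
$x = - \frac{54404}{22933}$ ($x = \frac{14010 + 9306}{-9827 + \left(-2 + \frac{1}{7} \cdot 4\right)} = \frac{23316}{-9827 + \left(-2 + \frac{4}{7}\right)} = \frac{23316}{-9827 - \frac{10}{7}} = \frac{23316}{- \frac{68799}{7}} = 23316 \left(- \frac{7}{68799}\right) = - \frac{54404}{22933} \approx -2.3723$)
$\left(-34282 + S{\left(-102,-177 \right)}\right) \left(x + 23524\right) = \left(-34282 + \frac{9}{-104 - 177 \left(-102\right)^{2}}\right) \left(- \frac{54404}{22933} + 23524\right) = \left(-34282 + \frac{9}{-104 - 1841508}\right) \frac{539421488}{22933} = \left(-34282 + \frac{9}{-1841612}\right) \frac{539421488}{22933} = \left(-34282 + 9 \left(- \frac{1}{1841612}\right)\right) \frac{539421488}{22933} = \left(-34282 - \frac{9}{1841612}\right) \frac{539421488}{22933} = \left(- \frac{63134142593}{1841612}\right) \frac{539421488}{22933} = - \frac{8513978285280059596}{10558421999}$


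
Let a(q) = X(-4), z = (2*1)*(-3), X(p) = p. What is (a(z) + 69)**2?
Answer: 4225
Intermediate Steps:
z = -6 (z = 2*(-3) = -6)
a(q) = -4
(a(z) + 69)**2 = (-4 + 69)**2 = 65**2 = 4225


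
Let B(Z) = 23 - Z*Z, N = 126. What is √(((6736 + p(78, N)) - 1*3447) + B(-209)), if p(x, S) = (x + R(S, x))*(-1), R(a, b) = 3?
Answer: 5*I*√1618 ≈ 201.12*I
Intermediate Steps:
p(x, S) = -3 - x (p(x, S) = (x + 3)*(-1) = (3 + x)*(-1) = -3 - x)
B(Z) = 23 - Z²
√(((6736 + p(78, N)) - 1*3447) + B(-209)) = √(((6736 + (-3 - 1*78)) - 1*3447) + (23 - 1*(-209)²)) = √(((6736 + (-3 - 78)) - 3447) + (23 - 1*43681)) = √(((6736 - 81) - 3447) + (23 - 43681)) = √((6655 - 3447) - 43658) = √(3208 - 43658) = √(-40450) = 5*I*√1618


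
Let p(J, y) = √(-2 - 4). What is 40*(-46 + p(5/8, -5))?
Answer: -1840 + 40*I*√6 ≈ -1840.0 + 97.98*I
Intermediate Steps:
p(J, y) = I*√6 (p(J, y) = √(-6) = I*√6)
40*(-46 + p(5/8, -5)) = 40*(-46 + I*√6) = -1840 + 40*I*√6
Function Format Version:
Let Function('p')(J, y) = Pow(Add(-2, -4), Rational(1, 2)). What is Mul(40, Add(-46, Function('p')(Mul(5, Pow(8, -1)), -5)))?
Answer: Add(-1840, Mul(40, I, Pow(6, Rational(1, 2)))) ≈ Add(-1840.0, Mul(97.980, I))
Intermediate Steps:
Function('p')(J, y) = Mul(I, Pow(6, Rational(1, 2))) (Function('p')(J, y) = Pow(-6, Rational(1, 2)) = Mul(I, Pow(6, Rational(1, 2))))
Mul(40, Add(-46, Function('p')(Mul(5, Pow(8, -1)), -5))) = Mul(40, Add(-46, Mul(I, Pow(6, Rational(1, 2))))) = Add(-1840, Mul(40, I, Pow(6, Rational(1, 2))))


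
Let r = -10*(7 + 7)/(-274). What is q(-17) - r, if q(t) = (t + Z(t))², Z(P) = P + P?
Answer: 356267/137 ≈ 2600.5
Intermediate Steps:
Z(P) = 2*P
q(t) = 9*t² (q(t) = (t + 2*t)² = (3*t)² = 9*t²)
r = 70/137 (r = -10*14*(-1/274) = -140*(-1/274) = 70/137 ≈ 0.51095)
q(-17) - r = 9*(-17)² - 1*70/137 = 9*289 - 70/137 = 2601 - 70/137 = 356267/137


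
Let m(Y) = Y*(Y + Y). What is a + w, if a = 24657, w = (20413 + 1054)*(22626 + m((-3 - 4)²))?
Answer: 588821533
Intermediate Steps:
m(Y) = 2*Y² (m(Y) = Y*(2*Y) = 2*Y²)
w = 588796876 (w = (20413 + 1054)*(22626 + 2*((-3 - 4)²)²) = 21467*(22626 + 2*((-7)²)²) = 21467*(22626 + 2*49²) = 21467*(22626 + 2*2401) = 21467*(22626 + 4802) = 21467*27428 = 588796876)
a + w = 24657 + 588796876 = 588821533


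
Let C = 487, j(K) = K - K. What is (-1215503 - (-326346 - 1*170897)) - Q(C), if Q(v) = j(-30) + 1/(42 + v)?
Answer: -379959541/529 ≈ -7.1826e+5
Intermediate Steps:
j(K) = 0
Q(v) = 1/(42 + v) (Q(v) = 0 + 1/(42 + v) = 1/(42 + v))
(-1215503 - (-326346 - 1*170897)) - Q(C) = (-1215503 - (-326346 - 1*170897)) - 1/(42 + 487) = (-1215503 - (-326346 - 170897)) - 1/529 = (-1215503 - 1*(-497243)) - 1*1/529 = (-1215503 + 497243) - 1/529 = -718260 - 1/529 = -379959541/529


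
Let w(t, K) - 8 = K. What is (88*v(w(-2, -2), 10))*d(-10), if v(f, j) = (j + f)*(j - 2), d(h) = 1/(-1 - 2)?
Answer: -11264/3 ≈ -3754.7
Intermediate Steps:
w(t, K) = 8 + K
d(h) = -⅓ (d(h) = 1/(-3) = -⅓)
v(f, j) = (-2 + j)*(f + j) (v(f, j) = (f + j)*(-2 + j) = (-2 + j)*(f + j))
(88*v(w(-2, -2), 10))*d(-10) = (88*(10² - 2*(8 - 2) - 2*10 + (8 - 2)*10))*(-⅓) = (88*(100 - 2*6 - 20 + 6*10))*(-⅓) = (88*(100 - 12 - 20 + 60))*(-⅓) = (88*128)*(-⅓) = 11264*(-⅓) = -11264/3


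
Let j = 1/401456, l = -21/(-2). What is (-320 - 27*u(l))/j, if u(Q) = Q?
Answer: -242278696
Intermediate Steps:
l = 21/2 (l = -21*(-½) = 21/2 ≈ 10.500)
j = 1/401456 ≈ 2.4909e-6
(-320 - 27*u(l))/j = (-320 - 27*21/2)/(1/401456) = (-320 - 567/2)*401456 = -1207/2*401456 = -242278696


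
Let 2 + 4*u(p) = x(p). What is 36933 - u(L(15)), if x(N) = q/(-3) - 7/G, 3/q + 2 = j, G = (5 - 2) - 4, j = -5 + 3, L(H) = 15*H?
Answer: 590907/16 ≈ 36932.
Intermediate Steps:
j = -2
G = -1 (G = 3 - 4 = -1)
q = -¾ (q = 3/(-2 - 2) = 3/(-4) = 3*(-¼) = -¾ ≈ -0.75000)
x(N) = 29/4 (x(N) = -¾/(-3) - 7/(-1) = -¾*(-⅓) - 7*(-1) = ¼ + 7 = 29/4)
u(p) = 21/16 (u(p) = -½ + (¼)*(29/4) = -½ + 29/16 = 21/16)
36933 - u(L(15)) = 36933 - 1*21/16 = 36933 - 21/16 = 590907/16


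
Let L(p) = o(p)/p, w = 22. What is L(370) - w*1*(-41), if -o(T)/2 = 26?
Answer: 166844/185 ≈ 901.86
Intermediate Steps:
o(T) = -52 (o(T) = -2*26 = -52)
L(p) = -52/p
L(370) - w*1*(-41) = -52/370 - 22*1*(-41) = -52*1/370 - 22*(-41) = -26/185 - 1*(-902) = -26/185 + 902 = 166844/185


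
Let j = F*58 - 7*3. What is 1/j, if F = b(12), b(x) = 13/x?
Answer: 6/251 ≈ 0.023904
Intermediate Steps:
F = 13/12 ≈ 1.0833
j = 251/6 (j = (13/12)*58 - 7*3 = 377/6 - 21 = 251/6 ≈ 41.833)
1/j = 1/(251/6) = 6/251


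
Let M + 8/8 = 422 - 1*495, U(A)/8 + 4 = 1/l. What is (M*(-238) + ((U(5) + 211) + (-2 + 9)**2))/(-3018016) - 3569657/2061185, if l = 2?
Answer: -386073633059/222167475320 ≈ -1.7378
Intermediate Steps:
U(A) = -28 (U(A) = -32 + 8/2 = -32 + 8*(1/2) = -32 + 4 = -28)
M = -74 (M = -1 + (422 - 1*495) = -1 + (422 - 495) = -1 - 73 = -74)
(M*(-238) + ((U(5) + 211) + (-2 + 9)**2))/(-3018016) - 3569657/2061185 = (-74*(-238) + ((-28 + 211) + (-2 + 9)**2))/(-3018016) - 3569657/2061185 = (17612 + (183 + 7**2))*(-1/3018016) - 3569657*1/2061185 = (17612 + (183 + 49))*(-1/3018016) - 509951/294455 = (17612 + 232)*(-1/3018016) - 509951/294455 = 17844*(-1/3018016) - 509951/294455 = -4461/754504 - 509951/294455 = -386073633059/222167475320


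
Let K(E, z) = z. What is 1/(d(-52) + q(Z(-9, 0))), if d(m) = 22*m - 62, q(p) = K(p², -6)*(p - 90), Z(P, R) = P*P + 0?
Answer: -1/1152 ≈ -0.00086806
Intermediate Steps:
Z(P, R) = P² (Z(P, R) = P² + 0 = P²)
q(p) = 540 - 6*p (q(p) = -6*(p - 90) = -6*(-90 + p) = 540 - 6*p)
d(m) = -62 + 22*m
1/(d(-52) + q(Z(-9, 0))) = 1/((-62 + 22*(-52)) + (540 - 6*(-9)²)) = 1/((-62 - 1144) + (540 - 6*81)) = 1/(-1206 + (540 - 486)) = 1/(-1206 + 54) = 1/(-1152) = -1/1152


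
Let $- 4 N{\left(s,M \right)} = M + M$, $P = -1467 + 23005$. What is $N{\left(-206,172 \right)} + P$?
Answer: $21452$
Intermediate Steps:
$P = 21538$
$N{\left(s,M \right)} = - \frac{M}{2}$ ($N{\left(s,M \right)} = - \frac{M + M}{4} = - \frac{2 M}{4} = - \frac{M}{2}$)
$N{\left(-206,172 \right)} + P = \left(- \frac{1}{2}\right) 172 + 21538 = -86 + 21538 = 21452$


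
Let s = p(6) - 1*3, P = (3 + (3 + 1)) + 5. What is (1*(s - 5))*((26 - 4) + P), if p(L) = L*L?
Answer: 952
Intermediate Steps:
p(L) = L²
P = 12 (P = (3 + 4) + 5 = 7 + 5 = 12)
s = 33 (s = 6² - 1*3 = 36 - 3 = 33)
(1*(s - 5))*((26 - 4) + P) = (1*(33 - 5))*((26 - 4) + 12) = (1*28)*(22 + 12) = 28*34 = 952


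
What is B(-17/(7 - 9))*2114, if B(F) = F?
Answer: 17969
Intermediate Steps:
B(-17/(7 - 9))*2114 = -17/(7 - 9)*2114 = -17/(-2)*2114 = -17*(-½)*2114 = (17/2)*2114 = 17969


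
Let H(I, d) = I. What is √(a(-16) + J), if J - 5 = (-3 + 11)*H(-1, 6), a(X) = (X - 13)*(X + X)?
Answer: 5*√37 ≈ 30.414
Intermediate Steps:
a(X) = 2*X*(-13 + X) (a(X) = (-13 + X)*(2*X) = 2*X*(-13 + X))
J = -3 (J = 5 + (-3 + 11)*(-1) = 5 + 8*(-1) = 5 - 8 = -3)
√(a(-16) + J) = √(2*(-16)*(-13 - 16) - 3) = √(2*(-16)*(-29) - 3) = √(928 - 3) = √925 = 5*√37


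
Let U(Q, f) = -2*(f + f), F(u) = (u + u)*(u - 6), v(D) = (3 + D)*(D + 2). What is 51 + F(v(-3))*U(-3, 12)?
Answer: 51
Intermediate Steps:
v(D) = (2 + D)*(3 + D) (v(D) = (3 + D)*(2 + D) = (2 + D)*(3 + D))
F(u) = 2*u*(-6 + u) (F(u) = (2*u)*(-6 + u) = 2*u*(-6 + u))
U(Q, f) = -4*f
51 + F(v(-3))*U(-3, 12) = 51 + (2*(6 + (-3)² + 5*(-3))*(-6 + (6 + (-3)² + 5*(-3))))*(-4*12) = 51 + (2*(6 + 9 - 15)*(-6 + (6 + 9 - 15)))*(-48) = 51 + (2*0*(-6 + 0))*(-48) = 51 + (2*0*(-6))*(-48) = 51 + 0*(-48) = 51 + 0 = 51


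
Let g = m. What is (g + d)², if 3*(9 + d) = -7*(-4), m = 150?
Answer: 203401/9 ≈ 22600.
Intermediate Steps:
g = 150
d = ⅓ (d = -9 + (-7*(-4))/3 = -9 + (⅓)*28 = -9 + 28/3 = ⅓ ≈ 0.33333)
(g + d)² = (150 + ⅓)² = (451/3)² = 203401/9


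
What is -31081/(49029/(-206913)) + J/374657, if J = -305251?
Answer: 13612586365146/103779989 ≈ 1.3117e+5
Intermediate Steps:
-31081/(49029/(-206913)) + J/374657 = -31081/(49029/(-206913)) - 305251/374657 = -31081/(49029*(-1/206913)) - 305251*1/374657 = -31081/(-277/1169) - 305251/374657 = -31081*(-1169/277) - 305251/374657 = 36333689/277 - 305251/374657 = 13612586365146/103779989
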